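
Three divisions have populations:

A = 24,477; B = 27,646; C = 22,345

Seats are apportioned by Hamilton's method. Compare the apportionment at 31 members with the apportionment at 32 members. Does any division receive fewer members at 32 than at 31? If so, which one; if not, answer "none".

none

At 31 seats: A 10, B 12, C 9.
At 32 seats: A 10, B 12, C 10.
No division's allocation decreased.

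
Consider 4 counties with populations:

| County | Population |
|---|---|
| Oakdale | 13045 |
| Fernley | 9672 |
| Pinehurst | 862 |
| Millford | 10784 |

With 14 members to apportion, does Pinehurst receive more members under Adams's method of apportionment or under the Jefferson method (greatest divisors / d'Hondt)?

Adams

Adams: Oakdale 5, Fernley 4, Pinehurst 1, Millford 4.
Jefferson: Oakdale 6, Fernley 4, Pinehurst 0, Millford 4.
Pinehurst gets 1 under Adams and 0 under Jefferson.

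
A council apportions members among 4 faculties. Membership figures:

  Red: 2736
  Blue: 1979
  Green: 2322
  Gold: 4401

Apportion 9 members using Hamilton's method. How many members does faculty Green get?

Standard divisor: 11438 ÷ 9 ≈ 1270.889.
Standard quotas: Red 2.153, Blue 1.557, Green 1.827, Gold 3.463.
Lower quotas: Red 2, Blue 1, Green 1, Gold 3 (sum 7, leaving 2 seats).
Remainders in descending order: Green 0.827, Blue 0.557, Gold 0.463, Red 0.153.
The surplus seats go to Green, Blue.
Green receives 2.

2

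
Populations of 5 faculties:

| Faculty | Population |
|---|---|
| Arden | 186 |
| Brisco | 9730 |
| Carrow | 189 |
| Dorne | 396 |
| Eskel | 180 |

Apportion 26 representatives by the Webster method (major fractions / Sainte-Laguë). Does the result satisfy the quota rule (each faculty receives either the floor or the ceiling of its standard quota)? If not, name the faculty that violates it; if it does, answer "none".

Brisco

Standard quotas: Arden 0.453, Brisco 23.685, Carrow 0.460, Dorne 0.964, Eskel 0.438.
Webster allocation: Arden 0, Brisco 25, Carrow 0, Dorne 1, Eskel 0.
Brisco has quota 23.685 (lower 23, upper 24) but receives 25 — outside the quota interval.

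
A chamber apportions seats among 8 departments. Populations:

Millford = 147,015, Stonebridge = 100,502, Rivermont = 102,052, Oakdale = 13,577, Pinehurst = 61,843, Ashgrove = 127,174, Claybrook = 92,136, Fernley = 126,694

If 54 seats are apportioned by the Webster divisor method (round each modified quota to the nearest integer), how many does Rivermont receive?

Standard divisor 770993/54 ≈ 14277.648; standard quotas: Millford 10.297, Stonebridge 7.039, Rivermont 7.148, Oakdale 0.951, Pinehurst 4.331, Ashgrove 8.907, Claybrook 6.453, Fernley 8.874.
Rounding to the nearest integer gives 10, 7, 7, 1, 4, 9, 6, 9 = 53 seats, so the divisor must be adjusted.
With modified divisor 14100: modified quotas Millford 10.427, Stonebridge 7.128, Rivermont 7.238, Oakdale 0.963, Pinehurst 4.386, Ashgrove 9.019, Claybrook 6.534, Fernley 8.985.
Rounding to the nearest integer: Millford 10, Stonebridge 7, Rivermont 7, Oakdale 1, Pinehurst 4, Ashgrove 9, Claybrook 7, Fernley 9 (total 54).
Rivermont receives 7.

7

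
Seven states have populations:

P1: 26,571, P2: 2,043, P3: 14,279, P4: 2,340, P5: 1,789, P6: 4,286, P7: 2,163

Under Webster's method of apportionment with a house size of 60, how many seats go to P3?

Standard divisor 53471/60 ≈ 891.183; standard quotas: P1 29.815, P2 2.292, P3 16.023, P4 2.626, P5 2.007, P6 4.809, P7 2.427.
Rounding to the nearest integer gives P1 30, P2 2, P3 16, P4 3, P5 2, P6 5, P7 2 — total 60, matching the house size, so no adjustment is needed.
P3 receives 16.

16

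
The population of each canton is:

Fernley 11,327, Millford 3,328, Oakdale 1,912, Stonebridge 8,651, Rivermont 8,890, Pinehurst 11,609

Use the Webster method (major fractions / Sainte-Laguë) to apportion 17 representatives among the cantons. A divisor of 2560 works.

Fernley=4, Millford=1, Oakdale=1, Stonebridge=3, Rivermont=3, Pinehurst=5

With modified divisor 2560: modified quotas Fernley 4.425, Millford 1.300, Oakdale 0.747, Stonebridge 3.379, Rivermont 3.473, Pinehurst 4.535.
Rounding to the nearest integer: Fernley 4, Millford 1, Oakdale 1, Stonebridge 3, Rivermont 3, Pinehurst 5 (total 17).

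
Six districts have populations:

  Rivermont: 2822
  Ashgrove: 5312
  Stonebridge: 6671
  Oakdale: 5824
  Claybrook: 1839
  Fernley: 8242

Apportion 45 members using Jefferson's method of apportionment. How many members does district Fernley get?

12

Standard divisor 30710/45 ≈ 682.444; standard quotas: Rivermont 4.135, Ashgrove 7.784, Stonebridge 9.775, Oakdale 8.534, Claybrook 2.695, Fernley 12.077.
Rounding down gives 4, 7, 9, 8, 2, 12 = 42 seats, so the divisor must be adjusted.
With modified divisor 640: modified quotas Rivermont 4.409, Ashgrove 8.300, Stonebridge 10.423, Oakdale 9.100, Claybrook 2.873, Fernley 12.878.
Rounding down: Rivermont 4, Ashgrove 8, Stonebridge 10, Oakdale 9, Claybrook 2, Fernley 12 (total 45).
Fernley receives 12.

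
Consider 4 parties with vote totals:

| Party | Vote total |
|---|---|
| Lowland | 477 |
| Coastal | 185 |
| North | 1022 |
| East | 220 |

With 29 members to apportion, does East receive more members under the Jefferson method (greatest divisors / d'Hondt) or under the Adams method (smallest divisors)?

Adams

Jefferson: Lowland 7, Coastal 3, North 16, East 3.
Adams: Lowland 7, Coastal 3, North 15, East 4.
East gets 3 under Jefferson and 4 under Adams.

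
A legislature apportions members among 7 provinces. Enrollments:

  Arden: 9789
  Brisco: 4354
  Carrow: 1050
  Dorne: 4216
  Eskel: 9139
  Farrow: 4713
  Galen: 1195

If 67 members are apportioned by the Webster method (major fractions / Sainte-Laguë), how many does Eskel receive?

18

Standard divisor 34456/67 ≈ 514.269; standard quotas: Arden 19.035, Brisco 8.466, Carrow 2.042, Dorne 8.198, Eskel 17.771, Farrow 9.164, Galen 2.324.
Rounding to the nearest integer gives 19, 8, 2, 8, 18, 9, 2 = 66 seats, so the divisor must be adjusted.
With modified divisor 510: modified quotas Arden 19.194, Brisco 8.537, Carrow 2.059, Dorne 8.267, Eskel 17.920, Farrow 9.241, Galen 2.343.
Rounding to the nearest integer: Arden 19, Brisco 9, Carrow 2, Dorne 8, Eskel 18, Farrow 9, Galen 2 (total 67).
Eskel receives 18.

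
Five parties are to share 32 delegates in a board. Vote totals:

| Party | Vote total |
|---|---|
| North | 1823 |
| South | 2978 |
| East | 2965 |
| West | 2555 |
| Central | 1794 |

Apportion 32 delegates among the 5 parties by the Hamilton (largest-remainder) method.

The standard divisor is 12115/32 ≈ 378.594.
Standard quotas: North 4.815, South 7.866, East 7.832, West 6.749, Central 4.739.
Lower quotas: North 4, South 7, East 7, West 6, Central 4 (sum 28, leaving 4 seats).
Remainders in descending order: South 0.866, East 0.832, North 0.815, West 0.749, Central 0.739.
The surplus seats go to South, East, North, West.

North 5; South 8; East 8; West 7; Central 4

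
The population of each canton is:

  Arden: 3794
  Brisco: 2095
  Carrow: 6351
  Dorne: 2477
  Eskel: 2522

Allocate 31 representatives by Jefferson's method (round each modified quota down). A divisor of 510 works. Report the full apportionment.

With modified divisor 510: modified quotas Arden 7.439, Brisco 4.108, Carrow 12.453, Dorne 4.857, Eskel 4.945.
Rounding down: Arden 7, Brisco 4, Carrow 12, Dorne 4, Eskel 4 (total 31).

Arden 7; Brisco 4; Carrow 12; Dorne 4; Eskel 4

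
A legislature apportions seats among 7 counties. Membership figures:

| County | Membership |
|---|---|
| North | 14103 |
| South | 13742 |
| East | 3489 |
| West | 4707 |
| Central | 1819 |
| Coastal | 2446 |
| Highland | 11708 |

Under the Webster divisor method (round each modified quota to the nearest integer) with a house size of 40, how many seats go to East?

Standard divisor 52014/40 ≈ 1300.35; standard quotas: North 10.846, South 10.568, East 2.683, West 3.620, Central 1.399, Coastal 1.881, Highland 9.004.
Rounding to the nearest integer gives 11, 11, 3, 4, 1, 2, 9 = 41 seats, so the divisor must be adjusted.
With modified divisor 1330: modified quotas North 10.604, South 10.332, East 2.623, West 3.539, Central 1.368, Coastal 1.839, Highland 8.803.
Rounding to the nearest integer: North 11, South 10, East 3, West 4, Central 1, Coastal 2, Highland 9 (total 40).
East receives 3.

3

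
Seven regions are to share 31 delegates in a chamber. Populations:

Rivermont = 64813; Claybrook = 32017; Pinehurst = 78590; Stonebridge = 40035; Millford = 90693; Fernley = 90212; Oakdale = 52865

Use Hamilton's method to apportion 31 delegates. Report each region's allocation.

Rivermont: 5, Claybrook: 2, Pinehurst: 5, Stonebridge: 3, Millford: 6, Fernley: 6, Oakdale: 4

Standard divisor: 449225 ÷ 31 ≈ 14491.129.
Standard quotas: Rivermont 4.4726, Claybrook 2.2094, Pinehurst 5.4233, Stonebridge 2.7627, Millford 6.2585, Fernley 6.2253, Oakdale 3.6481.
Lower quotas: Rivermont 4, Claybrook 2, Pinehurst 5, Stonebridge 2, Millford 6, Fernley 6, Oakdale 3 (sum 28, leaving 3 seats).
Remainders in descending order: Stonebridge 0.7627, Oakdale 0.6481, Rivermont 0.4726, Pinehurst 0.4233, Millford 0.2585, Fernley 0.2253, Claybrook 0.2094.
The surplus seats go to Stonebridge, Oakdale, Rivermont.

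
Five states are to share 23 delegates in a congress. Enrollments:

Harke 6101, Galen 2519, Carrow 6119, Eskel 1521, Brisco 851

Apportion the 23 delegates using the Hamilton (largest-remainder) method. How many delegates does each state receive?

The standard divisor is 17111/23 ≈ 743.957.
Standard quotas: Harke 8.2007, Galen 3.3860, Carrow 8.2249, Eskel 2.0445, Brisco 1.1439.
Lower quotas: Harke 8, Galen 3, Carrow 8, Eskel 2, Brisco 1 (sum 22, leaving 1 seat).
Remainders in descending order: Galen 0.3860, Carrow 0.2249, Harke 0.2007, Brisco 0.1439, Eskel 0.0445.
Largest remainder: Galen receives the extra seat.

Harke 8; Galen 4; Carrow 8; Eskel 2; Brisco 1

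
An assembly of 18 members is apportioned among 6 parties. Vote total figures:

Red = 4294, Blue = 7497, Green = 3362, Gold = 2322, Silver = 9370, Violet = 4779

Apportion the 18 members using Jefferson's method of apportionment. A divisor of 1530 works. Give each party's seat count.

Red: 2, Blue: 4, Green: 2, Gold: 1, Silver: 6, Violet: 3

With modified divisor 1530: modified quotas Red 2.807, Blue 4.900, Green 2.197, Gold 1.518, Silver 6.124, Violet 3.124.
Rounding down: Red 2, Blue 4, Green 2, Gold 1, Silver 6, Violet 3 (total 18).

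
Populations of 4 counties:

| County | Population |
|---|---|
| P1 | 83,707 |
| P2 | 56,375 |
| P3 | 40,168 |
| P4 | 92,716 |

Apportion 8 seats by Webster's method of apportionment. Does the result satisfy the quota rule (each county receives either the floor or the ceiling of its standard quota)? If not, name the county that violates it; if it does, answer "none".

Standard quotas: P1 2.453, P2 1.652, P3 1.177, P4 2.717.
Webster allocation: P1 2, P2 2, P3 1, P4 3.
Every allocation lies between the lower and upper quota.

none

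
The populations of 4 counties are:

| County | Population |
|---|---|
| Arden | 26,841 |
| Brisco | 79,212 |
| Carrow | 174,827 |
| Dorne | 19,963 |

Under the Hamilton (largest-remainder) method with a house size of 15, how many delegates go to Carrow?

Total 300843; standard divisor 300843/15 ≈ 20056.2.
Standard quotas: Arden 1.3383, Brisco 3.9495, Carrow 8.7169, Dorne 0.9954.
Lower quotas: Arden 1, Brisco 3, Carrow 8, Dorne 0 (sum 12, leaving 3 seats).
Remainders in descending order: Dorne 0.9954, Brisco 0.9495, Carrow 0.7169, Arden 0.3383.
Largest remainders: Dorne, Brisco, Carrow receive the extra seats.
Carrow receives 9.

9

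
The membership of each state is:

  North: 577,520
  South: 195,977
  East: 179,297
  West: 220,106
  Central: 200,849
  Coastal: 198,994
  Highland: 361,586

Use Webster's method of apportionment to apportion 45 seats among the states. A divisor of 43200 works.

With modified divisor 43200: modified quotas North 13.369, South 4.537, East 4.150, West 5.095, Central 4.649, Coastal 4.606, Highland 8.370.
Rounding to the nearest integer: North 13, South 5, East 4, West 5, Central 5, Coastal 5, Highland 8 (total 45).

North 13, South 5, East 4, West 5, Central 5, Coastal 5, Highland 8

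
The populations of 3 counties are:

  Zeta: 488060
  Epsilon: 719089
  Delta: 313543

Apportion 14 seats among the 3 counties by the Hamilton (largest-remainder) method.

Zeta=4, Epsilon=7, Delta=3

Standard divisor: 1520692 ÷ 14 ≈ 108620.857.
Standard quotas: Zeta 4.4932, Epsilon 6.6202, Delta 2.8866.
Lower quotas: Zeta 4, Epsilon 6, Delta 2 (sum 12, leaving 2 seats).
Remainders in descending order: Delta 0.8866, Epsilon 0.6202, Zeta 0.4932.
The surplus seats go to Delta, Epsilon.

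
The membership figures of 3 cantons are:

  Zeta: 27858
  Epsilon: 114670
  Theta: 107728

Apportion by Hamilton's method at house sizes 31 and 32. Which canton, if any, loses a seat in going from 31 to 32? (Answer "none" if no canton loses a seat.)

At 31 seats: Zeta 4, Epsilon 14, Theta 13.
At 32 seats: Zeta 3, Epsilon 15, Theta 14.
Zeta drops from 4 to 3.

Zeta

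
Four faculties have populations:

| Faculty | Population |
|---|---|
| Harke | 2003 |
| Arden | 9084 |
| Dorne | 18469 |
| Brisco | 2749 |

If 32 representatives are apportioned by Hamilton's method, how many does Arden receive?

9

Total 32305; standard divisor 32305/32 ≈ 1009.531.
Standard quotas: Harke 1.9841, Arden 8.9982, Dorne 18.2946, Brisco 2.7230.
Lower quotas: Harke 1, Arden 8, Dorne 18, Brisco 2 (sum 29, leaving 3 seats).
Remainders in descending order: Arden 0.9982, Harke 0.9841, Brisco 0.7230, Dorne 0.2946.
Largest remainders: Arden, Harke, Brisco receive the extra seats.
Arden receives 9.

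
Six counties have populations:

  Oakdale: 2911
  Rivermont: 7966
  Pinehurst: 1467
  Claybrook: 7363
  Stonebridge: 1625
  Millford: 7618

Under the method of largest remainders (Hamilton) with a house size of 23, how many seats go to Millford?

6

Total 28950; standard divisor 28950/23 ≈ 1258.696.
Standard quotas: Oakdale 2.3127, Rivermont 6.3288, Pinehurst 1.1655, Claybrook 5.8497, Stonebridge 1.2910, Millford 6.0523.
Lower quotas: Oakdale 2, Rivermont 6, Pinehurst 1, Claybrook 5, Stonebridge 1, Millford 6 (sum 21, leaving 2 seats).
Remainders in descending order: Claybrook 0.8497, Rivermont 0.3288, Oakdale 0.3127, Stonebridge 0.2910, Pinehurst 0.1655, Millford 0.0523.
The surplus seats go to Claybrook, Rivermont.
Millford receives 6.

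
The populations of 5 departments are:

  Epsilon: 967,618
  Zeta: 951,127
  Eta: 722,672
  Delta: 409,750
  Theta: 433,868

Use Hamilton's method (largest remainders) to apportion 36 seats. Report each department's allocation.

Epsilon=10, Zeta=10, Eta=7, Delta=4, Theta=5

Standard divisor: 3485035 ÷ 36 ≈ 96806.528.
Standard quotas: Epsilon 9.9954, Zeta 9.8250, Eta 7.4651, Delta 4.2327, Theta 4.4818.
Lower quotas: Epsilon 9, Zeta 9, Eta 7, Delta 4, Theta 4 (sum 33, leaving 3 seats).
Remainders in descending order: Epsilon 0.9954, Zeta 0.8250, Theta 0.4818, Eta 0.4651, Delta 0.2327.
Largest remainders: Epsilon, Zeta, Theta receive the extra seats.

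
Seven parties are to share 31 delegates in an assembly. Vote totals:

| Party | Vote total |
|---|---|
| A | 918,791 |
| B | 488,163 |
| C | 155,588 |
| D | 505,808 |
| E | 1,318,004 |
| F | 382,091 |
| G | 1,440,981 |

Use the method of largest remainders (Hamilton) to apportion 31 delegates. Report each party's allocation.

A=5, B=3, C=1, D=3, E=8, F=2, G=9

Total 5209426; standard divisor 5209426/31 = 168046.
Standard quotas: A 5.4675, B 2.9049, C 0.9259, D 3.0099, E 7.8431, F 2.2737, G 8.5749.
Lower quotas: A 5, B 2, C 0, D 3, E 7, F 2, G 8 (sum 27, leaving 4 seats).
Remainders in descending order: C 0.9259, B 0.9049, E 0.8431, G 0.5749, A 0.4675, F 0.2737, D 0.0099.
The surplus seats go to C, B, E, G.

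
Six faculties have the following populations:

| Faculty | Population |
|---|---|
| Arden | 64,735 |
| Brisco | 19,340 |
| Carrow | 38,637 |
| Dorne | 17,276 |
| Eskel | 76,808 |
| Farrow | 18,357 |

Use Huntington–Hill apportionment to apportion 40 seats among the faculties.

With divisor 5828: modified quotas Arden 11.108, Brisco 3.318, Carrow 6.630, Dorne 2.964, Eskel 13.179, Farrow 3.150.
Geometric-mean thresholds: Arden √(11·12)=11.489, Brisco √(3·4)=3.464, Carrow √(6·7)=6.481, Dorne √(2·3)=2.449, Eskel √(13·14)=13.491, Farrow √(3·4)=3.464.
Each quota rounded against its threshold gives Arden 11, Brisco 3, Carrow 7, Dorne 3, Eskel 13, Farrow 3 (total 40).

Arden 11, Brisco 3, Carrow 7, Dorne 3, Eskel 13, Farrow 3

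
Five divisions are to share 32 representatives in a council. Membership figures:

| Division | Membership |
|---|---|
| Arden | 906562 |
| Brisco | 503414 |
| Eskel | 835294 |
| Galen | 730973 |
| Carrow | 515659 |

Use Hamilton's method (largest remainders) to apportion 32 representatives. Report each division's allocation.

Total 3491902; standard divisor 3491902/32 ≈ 109121.938.
Standard quotas: Arden 8.3078, Brisco 4.6133, Eskel 7.6547, Galen 6.6987, Carrow 4.7255.
Lower quotas: Arden 8, Brisco 4, Eskel 7, Galen 6, Carrow 4 (sum 29, leaving 3 seats).
Remainders in descending order: Carrow 0.7255, Galen 0.6987, Eskel 0.6547, Brisco 0.6133, Arden 0.3078.
Largest remainders: Carrow, Galen, Eskel receive the extra seats.

Arden: 8, Brisco: 4, Eskel: 8, Galen: 7, Carrow: 5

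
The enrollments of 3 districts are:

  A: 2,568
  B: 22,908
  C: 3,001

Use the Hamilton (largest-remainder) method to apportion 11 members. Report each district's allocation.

Standard divisor: 28477 ÷ 11 ≈ 2588.818.
Standard quotas: A 0.9920, B 8.8488, C 1.1592.
Lower quotas: A 0, B 8, C 1 (sum 9, leaving 2 seats).
Remainders in descending order: A 0.9920, B 0.8488, C 0.1592.
The surplus seats go to A, B.

A 1; B 9; C 1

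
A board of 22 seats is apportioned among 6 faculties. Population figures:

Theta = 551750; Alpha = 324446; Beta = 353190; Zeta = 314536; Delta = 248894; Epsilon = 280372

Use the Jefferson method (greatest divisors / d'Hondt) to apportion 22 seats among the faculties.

Standard divisor 2073188/22 ≈ 94235.818; standard quotas: Theta 5.855, Alpha 3.443, Beta 3.748, Zeta 3.338, Delta 2.641, Epsilon 2.975.
Rounding down gives 5, 3, 3, 3, 2, 2 = 18 seats, so the divisor must be adjusted.
With modified divisor 82000: modified quotas Theta 6.729, Alpha 3.957, Beta 4.307, Zeta 3.836, Delta 3.035, Epsilon 3.419.
Rounding down: Theta 6, Alpha 3, Beta 4, Zeta 3, Delta 3, Epsilon 3 (total 22).

Theta=6, Alpha=3, Beta=4, Zeta=3, Delta=3, Epsilon=3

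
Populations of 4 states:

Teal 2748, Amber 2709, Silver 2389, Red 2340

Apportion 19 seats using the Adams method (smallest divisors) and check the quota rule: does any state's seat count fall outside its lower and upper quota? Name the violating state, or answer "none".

none

Standard quotas: Teal 5.126, Amber 5.053, Silver 4.456, Red 4.365.
Adams allocation: Teal 5, Amber 5, Silver 5, Red 4.
Every allocation lies between the lower and upper quota.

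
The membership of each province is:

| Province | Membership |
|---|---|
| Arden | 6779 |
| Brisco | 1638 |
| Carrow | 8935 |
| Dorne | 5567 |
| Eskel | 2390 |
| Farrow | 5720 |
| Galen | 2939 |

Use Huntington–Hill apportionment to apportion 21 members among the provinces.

With divisor 1641: modified quotas Arden 4.131, Brisco 0.998, Carrow 5.445, Dorne 3.392, Eskel 1.456, Farrow 3.486, Galen 1.791.
Geometric-mean thresholds: Arden √(4·5)=4.472, Brisco (min 1), Carrow √(5·6)=5.477, Dorne √(3·4)=3.464, Eskel √(1·2)=1.414, Farrow √(3·4)=3.464, Galen √(1·2)=1.414.
Each quota rounded against its threshold gives Arden 4, Brisco 1, Carrow 5, Dorne 3, Eskel 2, Farrow 4, Galen 2 (total 21).

Arden: 4, Brisco: 1, Carrow: 5, Dorne: 3, Eskel: 2, Farrow: 4, Galen: 2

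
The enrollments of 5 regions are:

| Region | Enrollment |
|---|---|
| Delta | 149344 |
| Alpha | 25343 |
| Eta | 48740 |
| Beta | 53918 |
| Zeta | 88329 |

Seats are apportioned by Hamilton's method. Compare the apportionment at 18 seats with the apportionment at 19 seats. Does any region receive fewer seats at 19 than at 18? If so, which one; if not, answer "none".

At 18 seats: Delta 7, Alpha 1, Eta 3, Beta 3, Zeta 4.
At 19 seats: Delta 8, Alpha 1, Eta 2, Beta 3, Zeta 5.
Eta drops from 3 to 2.

Eta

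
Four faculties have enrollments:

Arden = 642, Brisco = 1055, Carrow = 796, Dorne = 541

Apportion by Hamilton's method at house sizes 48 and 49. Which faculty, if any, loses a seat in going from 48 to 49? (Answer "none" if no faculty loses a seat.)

At 48 seats: Arden 10, Brisco 17, Carrow 13, Dorne 8.
At 49 seats: Arden 10, Brisco 17, Carrow 13, Dorne 9.
No faculty's allocation decreased.

none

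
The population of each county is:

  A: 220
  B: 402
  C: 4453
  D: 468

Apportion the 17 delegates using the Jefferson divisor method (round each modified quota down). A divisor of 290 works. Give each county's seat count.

A 0; B 1; C 15; D 1

With modified divisor 290: modified quotas A 0.759, B 1.386, C 15.355, D 1.614.
Rounding down: A 0, B 1, C 15, D 1 (total 17).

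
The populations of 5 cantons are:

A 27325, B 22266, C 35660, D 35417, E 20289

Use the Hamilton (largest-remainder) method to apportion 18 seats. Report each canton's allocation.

Total 140957; standard divisor 140957/18 ≈ 7830.944.
Standard quotas: A 3.4894, B 2.8433, C 4.5537, D 4.5227, E 2.5909.
Lower quotas: A 3, B 2, C 4, D 4, E 2 (sum 15, leaving 3 seats).
Remainders in descending order: B 0.8433, E 0.5909, C 0.5537, D 0.5227, A 0.4894.
Largest remainders: B, E, C receive the extra seats.

A 3, B 3, C 5, D 4, E 3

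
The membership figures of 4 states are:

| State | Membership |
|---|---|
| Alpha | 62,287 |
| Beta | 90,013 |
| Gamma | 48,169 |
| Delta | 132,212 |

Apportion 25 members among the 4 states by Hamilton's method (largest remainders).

Alpha=5; Beta=7; Gamma=3; Delta=10

Standard divisor: 332681 ÷ 25 ≈ 13307.24.
Standard quotas: Alpha 4.6807, Beta 6.7642, Gamma 3.6198, Delta 9.9353.
Lower quotas: Alpha 4, Beta 6, Gamma 3, Delta 9 (sum 22, leaving 3 seats).
Remainders in descending order: Delta 0.9353, Beta 0.7642, Alpha 0.6807, Gamma 0.6198.
The surplus seats go to Delta, Beta, Alpha.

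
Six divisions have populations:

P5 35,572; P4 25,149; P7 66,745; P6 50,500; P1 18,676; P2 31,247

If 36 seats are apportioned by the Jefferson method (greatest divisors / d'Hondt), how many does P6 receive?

8

Standard divisor 227889/36 ≈ 6330.25; standard quotas: P5 5.619, P4 3.973, P7 10.544, P6 7.978, P1 2.950, P2 4.936.
Rounding down gives 5, 3, 10, 7, 2, 4 = 31 seats, so the divisor must be adjusted.
With modified divisor 6000: modified quotas P5 5.929, P4 4.191, P7 11.124, P6 8.417, P1 3.113, P2 5.208.
Rounding down: P5 5, P4 4, P7 11, P6 8, P1 3, P2 5 (total 36).
P6 receives 8.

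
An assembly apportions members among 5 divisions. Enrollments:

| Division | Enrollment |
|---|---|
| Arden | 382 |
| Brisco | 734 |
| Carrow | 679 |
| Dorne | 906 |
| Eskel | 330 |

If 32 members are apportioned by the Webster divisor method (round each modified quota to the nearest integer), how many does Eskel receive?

3

Standard divisor 3031/32 ≈ 94.719; standard quotas: Arden 4.033, Brisco 7.749, Carrow 7.169, Dorne 9.565, Eskel 3.484.
Rounding to the nearest integer gives Arden 4, Brisco 8, Carrow 7, Dorne 10, Eskel 3 — total 32, matching the house size, so no adjustment is needed.
Eskel receives 3.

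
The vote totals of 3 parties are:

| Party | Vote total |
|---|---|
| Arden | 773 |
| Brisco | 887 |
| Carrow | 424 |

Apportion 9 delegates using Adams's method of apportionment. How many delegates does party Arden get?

3

Standard divisor 2084/9 ≈ 231.556; standard quotas: Arden 3.338, Brisco 3.831, Carrow 1.831.
Rounding up gives 4, 4, 2 = 10 seats, so the divisor must be adjusted.
With modified divisor 280: modified quotas Arden 2.761, Brisco 3.168, Carrow 1.514.
Rounding up: Arden 3, Brisco 4, Carrow 2 (total 9).
Arden receives 3.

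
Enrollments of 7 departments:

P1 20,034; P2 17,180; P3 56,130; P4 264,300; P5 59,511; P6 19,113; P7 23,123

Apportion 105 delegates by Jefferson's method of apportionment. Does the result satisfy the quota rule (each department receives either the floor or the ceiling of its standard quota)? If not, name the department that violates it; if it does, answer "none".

Standard quotas: P1 4.579, P2 3.927, P3 12.829, P4 60.409, P5 13.602, P6 4.369, P7 5.285.
Jefferson allocation: P1 4, P2 4, P3 13, P4 62, P5 13, P6 4, P7 5.
P4 has quota 60.409 (lower 60, upper 61) but receives 62 — outside the quota interval.

P4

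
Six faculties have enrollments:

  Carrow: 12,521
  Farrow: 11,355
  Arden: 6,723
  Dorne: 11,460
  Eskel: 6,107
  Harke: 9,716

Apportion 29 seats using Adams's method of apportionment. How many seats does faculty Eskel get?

Standard divisor 57882/29 ≈ 1995.931; standard quotas: Carrow 6.273, Farrow 5.689, Arden 3.368, Dorne 5.742, Eskel 3.060, Harke 4.868.
Rounding up gives 7, 6, 4, 6, 4, 5 = 32 seats, so the divisor must be adjusted.
With modified divisor 2260: modified quotas Carrow 5.540, Farrow 5.024, Arden 2.975, Dorne 5.071, Eskel 2.702, Harke 4.299.
Rounding up: Carrow 6, Farrow 6, Arden 3, Dorne 6, Eskel 3, Harke 5 (total 29).
Eskel receives 3.

3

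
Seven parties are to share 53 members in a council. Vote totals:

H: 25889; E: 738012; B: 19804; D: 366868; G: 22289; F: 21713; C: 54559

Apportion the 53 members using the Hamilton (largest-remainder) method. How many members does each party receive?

H=1, E=31, B=1, D=16, G=1, F=1, C=2

Total 1249134; standard divisor 1249134/53 ≈ 23568.566.
Standard quotas: H 1.0985, E 31.3134, B 0.8403, D 15.5660, G 0.9457, F 0.9213, C 2.3149.
Lower quotas: H 1, E 31, B 0, D 15, G 0, F 0, C 2 (sum 49, leaving 4 seats).
Remainders in descending order: G 0.9457, F 0.9213, B 0.8403, D 0.5660, C 0.3149, E 0.3134, H 0.0985.
The surplus seats go to G, F, B, D.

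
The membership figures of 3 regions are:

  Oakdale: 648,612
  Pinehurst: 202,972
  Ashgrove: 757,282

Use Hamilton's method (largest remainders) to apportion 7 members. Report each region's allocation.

Total 1608866; standard divisor 1608866/7 = 229838.
Standard quotas: Oakdale 2.8220, Pinehurst 0.8831, Ashgrove 3.2949.
Lower quotas: Oakdale 2, Pinehurst 0, Ashgrove 3 (sum 5, leaving 2 seats).
Remainders in descending order: Pinehurst 0.8831, Oakdale 0.8220, Ashgrove 0.2949.
Largest remainders: Pinehurst, Oakdale receive the extra seats.

Oakdale: 3, Pinehurst: 1, Ashgrove: 3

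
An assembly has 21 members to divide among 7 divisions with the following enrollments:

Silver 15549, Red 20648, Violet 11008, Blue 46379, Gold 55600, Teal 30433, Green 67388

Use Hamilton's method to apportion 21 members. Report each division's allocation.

Total 247005; standard divisor 247005/21 ≈ 11762.143.
Standard quotas: Silver 1.3220, Red 1.7555, Violet 0.9359, Blue 3.9431, Gold 4.7270, Teal 2.5874, Green 5.7292.
Lower quotas: Silver 1, Red 1, Violet 0, Blue 3, Gold 4, Teal 2, Green 5 (sum 16, leaving 5 seats).
Remainders in descending order: Blue 0.9431, Violet 0.9359, Red 0.7555, Green 0.7292, Gold 0.7270, Teal 0.5874, Silver 0.3220.
The surplus seats go to Blue, Violet, Red, Green, Gold.

Silver 1, Red 2, Violet 1, Blue 4, Gold 5, Teal 2, Green 6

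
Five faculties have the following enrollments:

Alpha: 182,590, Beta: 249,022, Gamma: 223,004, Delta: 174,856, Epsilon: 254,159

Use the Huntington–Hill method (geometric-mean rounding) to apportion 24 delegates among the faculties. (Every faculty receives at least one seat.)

Alpha: 4, Beta: 5, Gamma: 5, Delta: 4, Epsilon: 6

With divisor 45934: modified quotas Alpha 3.975, Beta 5.421, Gamma 4.855, Delta 3.807, Epsilon 5.533.
Geometric-mean thresholds: Alpha √(3·4)=3.464, Beta √(5·6)=5.477, Gamma √(4·5)=4.472, Delta √(3·4)=3.464, Epsilon √(5·6)=5.477.
Each quota rounded against its threshold gives Alpha 4, Beta 5, Gamma 5, Delta 4, Epsilon 6 (total 24).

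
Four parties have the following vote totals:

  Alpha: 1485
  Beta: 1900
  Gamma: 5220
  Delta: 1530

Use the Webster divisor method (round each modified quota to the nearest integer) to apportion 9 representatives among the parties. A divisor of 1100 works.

With modified divisor 1100: modified quotas Alpha 1.350, Beta 1.727, Gamma 4.745, Delta 1.391.
Rounding to the nearest integer: Alpha 1, Beta 2, Gamma 5, Delta 1 (total 9).

Alpha 1, Beta 2, Gamma 5, Delta 1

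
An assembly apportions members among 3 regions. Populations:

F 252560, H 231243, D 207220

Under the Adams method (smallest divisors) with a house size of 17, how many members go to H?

Standard divisor 691023/17 ≈ 40648.412; standard quotas: F 6.213, H 5.689, D 5.098.
Rounding up gives 7, 6, 6 = 19 seats, so the divisor must be adjusted.
With modified divisor 44200: modified quotas F 5.714, H 5.232, D 4.688.
Rounding up: F 6, H 6, D 5 (total 17).
H receives 6.

6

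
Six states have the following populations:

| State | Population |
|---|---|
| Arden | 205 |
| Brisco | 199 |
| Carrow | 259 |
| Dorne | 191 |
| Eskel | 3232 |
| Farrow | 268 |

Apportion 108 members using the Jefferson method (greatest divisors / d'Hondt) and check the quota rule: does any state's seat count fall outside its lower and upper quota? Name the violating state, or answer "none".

Eskel

Standard quotas: Arden 5.085, Brisco 4.936, Carrow 6.424, Dorne 4.738, Eskel 80.169, Farrow 6.648.
Jefferson allocation: Arden 5, Brisco 5, Carrow 6, Dorne 4, Eskel 82, Farrow 6.
Eskel has quota 80.169 (lower 80, upper 81) but receives 82 — outside the quota interval.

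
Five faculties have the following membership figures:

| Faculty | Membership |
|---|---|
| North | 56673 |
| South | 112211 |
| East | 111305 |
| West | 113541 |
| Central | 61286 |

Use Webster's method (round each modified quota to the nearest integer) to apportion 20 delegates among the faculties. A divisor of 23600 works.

With modified divisor 23600: modified quotas North 2.401, South 4.755, East 4.716, West 4.811, Central 2.597.
Rounding to the nearest integer: North 2, South 5, East 5, West 5, Central 3 (total 20).

North 2; South 5; East 5; West 5; Central 3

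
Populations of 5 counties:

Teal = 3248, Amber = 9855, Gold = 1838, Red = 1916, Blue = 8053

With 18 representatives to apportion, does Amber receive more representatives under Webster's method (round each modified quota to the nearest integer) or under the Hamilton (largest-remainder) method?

Webster

Webster: Teal 2, Amber 8, Gold 1, Red 1, Blue 6.
Hamilton: Teal 2, Amber 7, Gold 1, Red 2, Blue 6.
Amber gets 8 under Webster and 7 under Hamilton.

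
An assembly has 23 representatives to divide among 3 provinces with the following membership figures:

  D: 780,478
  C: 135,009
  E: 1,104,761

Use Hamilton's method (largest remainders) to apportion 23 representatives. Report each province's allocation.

Total 2020248; standard divisor 2020248/23 ≈ 87836.87.
Standard quotas: D 8.8855, C 1.5370, E 12.5774.
Lower quotas: D 8, C 1, E 12 (sum 21, leaving 2 seats).
Remainders in descending order: D 0.8855, E 0.5774, C 0.5370.
The surplus seats go to D, E.

D=9; C=1; E=13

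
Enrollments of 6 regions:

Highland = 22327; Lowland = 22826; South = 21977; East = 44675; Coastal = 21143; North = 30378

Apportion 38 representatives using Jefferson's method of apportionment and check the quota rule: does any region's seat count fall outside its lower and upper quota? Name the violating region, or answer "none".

none

Standard quotas: Highland 5.195, Lowland 5.311, South 5.113, East 10.394, Coastal 4.919, North 7.068.
Jefferson allocation: Highland 5, Lowland 5, South 5, East 11, Coastal 5, North 7.
Every allocation lies between the lower and upper quota.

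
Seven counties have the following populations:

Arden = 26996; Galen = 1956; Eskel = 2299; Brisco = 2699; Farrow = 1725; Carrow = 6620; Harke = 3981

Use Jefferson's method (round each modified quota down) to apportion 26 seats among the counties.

Arden: 16, Galen: 1, Eskel: 1, Brisco: 1, Farrow: 1, Carrow: 4, Harke: 2

Standard divisor 46276/26 ≈ 1779.846; standard quotas: Arden 15.168, Galen 1.099, Eskel 1.292, Brisco 1.516, Farrow 0.969, Carrow 3.719, Harke 2.237.
Rounding down gives 15, 1, 1, 1, 0, 3, 2 = 23 seats, so the divisor must be adjusted.
With modified divisor 1600: modified quotas Arden 16.872, Galen 1.222, Eskel 1.437, Brisco 1.687, Farrow 1.078, Carrow 4.138, Harke 2.488.
Rounding down: Arden 16, Galen 1, Eskel 1, Brisco 1, Farrow 1, Carrow 4, Harke 2 (total 26).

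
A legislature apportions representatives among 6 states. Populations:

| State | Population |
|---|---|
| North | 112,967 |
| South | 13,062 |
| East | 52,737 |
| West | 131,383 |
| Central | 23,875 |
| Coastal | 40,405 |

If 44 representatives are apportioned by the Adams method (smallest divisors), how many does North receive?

Standard divisor 374429/44 ≈ 8509.75; standard quotas: North 13.275, South 1.535, East 6.197, West 15.439, Central 2.806, Coastal 4.748.
Rounding up gives 14, 2, 7, 16, 3, 5 = 47 seats, so the divisor must be adjusted.
With modified divisor 9100: modified quotas North 12.414, South 1.435, East 5.795, West 14.438, Central 2.624, Coastal 4.440.
Rounding up: North 13, South 2, East 6, West 15, Central 3, Coastal 5 (total 44).
North receives 13.

13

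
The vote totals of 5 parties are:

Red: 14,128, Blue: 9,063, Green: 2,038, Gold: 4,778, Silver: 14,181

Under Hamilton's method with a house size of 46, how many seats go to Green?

2

Standard divisor: 44188 ÷ 46 ≈ 960.609.
Standard quotas: Red 14.7073, Blue 9.4346, Green 2.1216, Gold 4.9739, Silver 14.7625.
Lower quotas: Red 14, Blue 9, Green 2, Gold 4, Silver 14 (sum 43, leaving 3 seats).
Remainders in descending order: Gold 0.9739, Silver 0.7625, Red 0.7073, Blue 0.4346, Green 0.1216.
Largest remainders: Gold, Silver, Red receive the extra seats.
Green receives 2.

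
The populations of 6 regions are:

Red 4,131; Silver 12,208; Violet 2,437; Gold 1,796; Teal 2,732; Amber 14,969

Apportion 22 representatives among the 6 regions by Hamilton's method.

Red 2, Silver 7, Violet 1, Gold 1, Teal 2, Amber 9

Standard divisor: 38273 ÷ 22 ≈ 1739.682.
Standard quotas: Red 2.3746, Silver 7.0174, Violet 1.4008, Gold 1.0324, Teal 1.5704, Amber 8.6044.
Lower quotas: Red 2, Silver 7, Violet 1, Gold 1, Teal 1, Amber 8 (sum 20, leaving 2 seats).
Remainders in descending order: Amber 0.6044, Teal 0.5704, Violet 0.4008, Red 0.3746, Gold 0.0324, Silver 0.0174.
The surplus seats go to Amber, Teal.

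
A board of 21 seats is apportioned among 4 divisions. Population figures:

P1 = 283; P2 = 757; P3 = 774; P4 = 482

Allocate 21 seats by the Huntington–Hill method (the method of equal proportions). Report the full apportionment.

P1: 3; P2: 7; P3: 7; P4: 4

With divisor 112: modified quotas P1 2.527, P2 6.759, P3 6.911, P4 4.304.
Geometric-mean thresholds: P1 √(2·3)=2.449, P2 √(6·7)=6.481, P3 √(6·7)=6.481, P4 √(4·5)=4.472.
Each quota rounded against its threshold gives P1 3, P2 7, P3 7, P4 4 (total 21).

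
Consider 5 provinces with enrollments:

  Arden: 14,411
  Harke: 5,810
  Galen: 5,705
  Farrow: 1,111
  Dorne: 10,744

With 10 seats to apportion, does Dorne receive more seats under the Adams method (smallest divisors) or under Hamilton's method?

Adams: Arden 3, Harke 2, Galen 2, Farrow 1, Dorne 2.
Hamilton: Arden 4, Harke 2, Galen 1, Farrow 0, Dorne 3.
Dorne gets 2 under Adams and 3 under Hamilton.

Hamilton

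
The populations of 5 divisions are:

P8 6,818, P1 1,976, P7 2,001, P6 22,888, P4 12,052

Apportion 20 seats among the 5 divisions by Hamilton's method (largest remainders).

The standard divisor is 45735/20 ≈ 2286.75.
Standard quotas: P8 2.9815, P1 0.8641, P7 0.8750, P6 10.0090, P4 5.2704.
Lower quotas: P8 2, P1 0, P7 0, P6 10, P4 5 (sum 17, leaving 3 seats).
Remainders in descending order: P8 0.9815, P7 0.8750, P1 0.8641, P4 0.2704, P6 0.0090.
Largest remainders: P8, P7, P1 receive the extra seats.

P8: 3, P1: 1, P7: 1, P6: 10, P4: 5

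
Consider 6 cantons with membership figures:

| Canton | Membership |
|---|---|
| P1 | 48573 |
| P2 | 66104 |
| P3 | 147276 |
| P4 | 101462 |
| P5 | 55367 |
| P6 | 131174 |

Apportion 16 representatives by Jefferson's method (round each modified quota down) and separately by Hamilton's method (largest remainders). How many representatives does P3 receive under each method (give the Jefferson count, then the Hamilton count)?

5 and 4

Jefferson: P1 1, P2 2, P3 5, P4 3, P5 1, P6 4.
Hamilton: P1 1, P2 2, P3 4, P4 3, P5 2, P6 4.
P3 gets 5 under Jefferson and 4 under Hamilton.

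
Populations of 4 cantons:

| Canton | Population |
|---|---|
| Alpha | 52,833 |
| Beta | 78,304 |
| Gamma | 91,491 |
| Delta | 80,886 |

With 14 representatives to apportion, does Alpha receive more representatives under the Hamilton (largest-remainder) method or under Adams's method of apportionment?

Hamilton: Alpha 2, Beta 4, Gamma 4, Delta 4.
Adams: Alpha 3, Beta 3, Gamma 4, Delta 4.
Alpha gets 2 under Hamilton and 3 under Adams.

Adams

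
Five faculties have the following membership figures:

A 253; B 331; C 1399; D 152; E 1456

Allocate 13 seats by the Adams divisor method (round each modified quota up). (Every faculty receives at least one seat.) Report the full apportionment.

A: 1, B: 1, C: 5, D: 1, E: 5

Standard divisor 3591/13 ≈ 276.231; standard quotas: A 0.916, B 1.198, C 5.065, D 0.550, E 5.271.
Rounding up gives 1, 2, 6, 1, 6 = 16 seats, so the divisor must be adjusted.
With modified divisor 340: modified quotas A 0.744, B 0.974, C 4.115, D 0.447, E 4.282.
Rounding up: A 1, B 1, C 5, D 1, E 5 (total 13).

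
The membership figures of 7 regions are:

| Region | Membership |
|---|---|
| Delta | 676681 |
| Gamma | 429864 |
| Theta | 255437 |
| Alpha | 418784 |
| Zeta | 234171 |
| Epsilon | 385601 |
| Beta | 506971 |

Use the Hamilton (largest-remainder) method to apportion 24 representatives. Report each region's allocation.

Delta 6; Gamma 4; Theta 2; Alpha 3; Zeta 2; Epsilon 3; Beta 4

The standard divisor is 2907509/24 ≈ 121146.208.
Standard quotas: Delta 5.5857, Gamma 3.5483, Theta 2.1085, Alpha 3.4568, Zeta 1.9330, Epsilon 3.1829, Beta 4.1848.
Lower quotas: Delta 5, Gamma 3, Theta 2, Alpha 3, Zeta 1, Epsilon 3, Beta 4 (sum 21, leaving 3 seats).
Remainders in descending order: Zeta 0.9330, Delta 0.5857, Gamma 0.5483, Alpha 0.4568, Beta 0.1848, Epsilon 0.1829, Theta 0.1085.
The surplus seats go to Zeta, Delta, Gamma.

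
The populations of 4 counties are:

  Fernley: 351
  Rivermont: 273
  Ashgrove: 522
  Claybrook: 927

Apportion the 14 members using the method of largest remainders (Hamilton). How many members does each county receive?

The standard divisor is 2073/14 ≈ 148.071.
Standard quotas: Fernley 2.370, Rivermont 1.844, Ashgrove 3.525, Claybrook 6.260.
Lower quotas: Fernley 2, Rivermont 1, Ashgrove 3, Claybrook 6 (sum 12, leaving 2 seats).
Remainders in descending order: Rivermont 0.844, Ashgrove 0.525, Fernley 0.370, Claybrook 0.260.
Largest remainders: Rivermont, Ashgrove receive the extra seats.

Fernley: 2, Rivermont: 2, Ashgrove: 4, Claybrook: 6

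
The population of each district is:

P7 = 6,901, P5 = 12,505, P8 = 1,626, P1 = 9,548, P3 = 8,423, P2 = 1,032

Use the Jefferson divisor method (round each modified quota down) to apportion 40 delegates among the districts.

Standard divisor 40035/40 ≈ 1000.875; standard quotas: P7 6.895, P5 12.494, P8 1.625, P1 9.540, P3 8.416, P2 1.031.
Rounding down gives 6, 12, 1, 9, 8, 1 = 37 seats, so the divisor must be adjusted.
With modified divisor 950: modified quotas P7 7.264, P5 13.163, P8 1.712, P1 10.051, P3 8.866, P2 1.086.
Rounding down: P7 7, P5 13, P8 1, P1 10, P3 8, P2 1 (total 40).

P7: 7, P5: 13, P8: 1, P1: 10, P3: 8, P2: 1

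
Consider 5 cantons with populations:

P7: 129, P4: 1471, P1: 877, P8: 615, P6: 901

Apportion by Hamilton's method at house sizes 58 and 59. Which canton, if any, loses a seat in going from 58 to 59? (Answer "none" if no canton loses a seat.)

none

At 58 seats: P7 2, P4 21, P1 13, P8 9, P6 13.
At 59 seats: P7 2, P4 22, P1 13, P8 9, P6 13.
No canton's allocation decreased.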